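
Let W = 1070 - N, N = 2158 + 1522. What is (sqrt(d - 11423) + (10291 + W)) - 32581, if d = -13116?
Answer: -24900 + I*sqrt(24539) ≈ -24900.0 + 156.65*I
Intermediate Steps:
N = 3680
W = -2610 (W = 1070 - 1*3680 = 1070 - 3680 = -2610)
(sqrt(d - 11423) + (10291 + W)) - 32581 = (sqrt(-13116 - 11423) + (10291 - 2610)) - 32581 = (sqrt(-24539) + 7681) - 32581 = (I*sqrt(24539) + 7681) - 32581 = (7681 + I*sqrt(24539)) - 32581 = -24900 + I*sqrt(24539)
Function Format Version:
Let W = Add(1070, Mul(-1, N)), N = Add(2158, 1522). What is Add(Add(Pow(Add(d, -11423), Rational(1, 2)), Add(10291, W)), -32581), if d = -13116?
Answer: Add(-24900, Mul(I, Pow(24539, Rational(1, 2)))) ≈ Add(-24900., Mul(156.65, I))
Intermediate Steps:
N = 3680
W = -2610 (W = Add(1070, Mul(-1, 3680)) = Add(1070, -3680) = -2610)
Add(Add(Pow(Add(d, -11423), Rational(1, 2)), Add(10291, W)), -32581) = Add(Add(Pow(Add(-13116, -11423), Rational(1, 2)), Add(10291, -2610)), -32581) = Add(Add(Pow(-24539, Rational(1, 2)), 7681), -32581) = Add(Add(Mul(I, Pow(24539, Rational(1, 2))), 7681), -32581) = Add(Add(7681, Mul(I, Pow(24539, Rational(1, 2)))), -32581) = Add(-24900, Mul(I, Pow(24539, Rational(1, 2))))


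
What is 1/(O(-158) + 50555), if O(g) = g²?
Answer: 1/75519 ≈ 1.3242e-5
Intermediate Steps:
1/(O(-158) + 50555) = 1/((-158)² + 50555) = 1/(24964 + 50555) = 1/75519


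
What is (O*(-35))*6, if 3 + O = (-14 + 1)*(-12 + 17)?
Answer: 14280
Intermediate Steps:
O = -68 (O = -3 + (-14 + 1)*(-12 + 17) = -3 - 13*5 = -3 - 65 = -68)
(O*(-35))*6 = -68*(-35)*6 = 2380*6 = 14280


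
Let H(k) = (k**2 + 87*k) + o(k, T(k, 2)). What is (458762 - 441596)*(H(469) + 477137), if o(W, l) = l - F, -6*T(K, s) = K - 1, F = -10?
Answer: 12665641278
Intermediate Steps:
T(K, s) = 1/6 - K/6 (T(K, s) = -(K - 1)/6 = -(-1 + K)/6 = 1/6 - K/6)
o(W, l) = 10 + l (o(W, l) = l - 1*(-10) = l + 10 = 10 + l)
H(k) = 61/6 + k**2 + 521*k/6 (H(k) = (k**2 + 87*k) + (10 + (1/6 - k/6)) = (k**2 + 87*k) + (61/6 - k/6) = 61/6 + k**2 + 521*k/6)
(458762 - 441596)*(H(469) + 477137) = (458762 - 441596)*((61/6 + 469**2 + (521/6)*469) + 477137) = 17166*((61/6 + 219961 + 244349/6) + 477137) = 17166*(260696 + 477137) = 17166*737833 = 12665641278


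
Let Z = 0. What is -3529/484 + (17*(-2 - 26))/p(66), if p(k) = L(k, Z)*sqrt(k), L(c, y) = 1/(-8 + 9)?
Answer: -3529/484 - 238*sqrt(66)/33 ≈ -65.883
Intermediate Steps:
L(c, y) = 1 (L(c, y) = 1/1 = 1)
p(k) = sqrt(k) (p(k) = 1*sqrt(k) = sqrt(k))
-3529/484 + (17*(-2 - 26))/p(66) = -3529/484 + (17*(-2 - 26))/(sqrt(66)) = -3529*1/484 + (17*(-28))*(sqrt(66)/66) = -3529/484 - 238*sqrt(66)/33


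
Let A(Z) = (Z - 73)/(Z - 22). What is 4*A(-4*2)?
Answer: 54/5 ≈ 10.800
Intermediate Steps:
A(Z) = (-73 + Z)/(-22 + Z)
4*A(-4*2) = 4*((-73 - 4*2)/(-22 - 4*2)) = 4*((-73 - 8)/(-22 - 8)) = 4*(-81/(-30)) = 4*(-1/30*(-81)) = 4*(27/10) = 54/5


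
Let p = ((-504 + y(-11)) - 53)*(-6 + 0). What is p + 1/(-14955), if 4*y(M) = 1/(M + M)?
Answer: 2199147661/658020 ≈ 3342.1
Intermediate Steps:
y(M) = 1/(8*M) (y(M) = 1/(4*(M + M)) = 1/(4*((2*M))) = (1/(2*M))/4 = 1/(8*M))
p = 147051/44 (p = ((-504 + (⅛)/(-11)) - 53)*(-6 + 0) = ((-504 + (⅛)*(-1/11)) - 53)*(-6) = ((-504 - 1/88) - 53)*(-6) = (-44353/88 - 53)*(-6) = -49017/88*(-6) = 147051/44 ≈ 3342.1)
p + 1/(-14955) = 147051/44 + 1/(-14955) = 147051/44 - 1/14955 = 2199147661/658020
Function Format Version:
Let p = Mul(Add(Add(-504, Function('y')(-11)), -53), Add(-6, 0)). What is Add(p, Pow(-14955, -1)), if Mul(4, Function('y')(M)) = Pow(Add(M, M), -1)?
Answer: Rational(2199147661, 658020) ≈ 3342.1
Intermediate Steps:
Function('y')(M) = Mul(Rational(1, 8), Pow(M, -1)) (Function('y')(M) = Mul(Rational(1, 4), Pow(Add(M, M), -1)) = Mul(Rational(1, 4), Pow(Mul(2, M), -1)) = Mul(Rational(1, 4), Mul(Rational(1, 2), Pow(M, -1))) = Mul(Rational(1, 8), Pow(M, -1)))
p = Rational(147051, 44) (p = Mul(Add(Add(-504, Mul(Rational(1, 8), Pow(-11, -1))), -53), Add(-6, 0)) = Mul(Add(Add(-504, Mul(Rational(1, 8), Rational(-1, 11))), -53), -6) = Mul(Add(Add(-504, Rational(-1, 88)), -53), -6) = Mul(Add(Rational(-44353, 88), -53), -6) = Mul(Rational(-49017, 88), -6) = Rational(147051, 44) ≈ 3342.1)
Add(p, Pow(-14955, -1)) = Add(Rational(147051, 44), Pow(-14955, -1)) = Add(Rational(147051, 44), Rational(-1, 14955)) = Rational(2199147661, 658020)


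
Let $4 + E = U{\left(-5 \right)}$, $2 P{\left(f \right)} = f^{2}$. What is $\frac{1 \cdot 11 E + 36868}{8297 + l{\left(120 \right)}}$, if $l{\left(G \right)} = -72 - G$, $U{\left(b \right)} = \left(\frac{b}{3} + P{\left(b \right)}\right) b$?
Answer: $\frac{217369}{48630} \approx 4.4699$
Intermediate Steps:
$P{\left(f \right)} = \frac{f^{2}}{2}$
$U{\left(b \right)} = b \left(\frac{b^{2}}{2} + \frac{b}{3}\right)$ ($U{\left(b \right)} = \left(\frac{b}{3} + \frac{b^{2}}{2}\right) b = \left(\frac{b^{2}}{2} + \frac{b}{3}\right) b = b \left(\frac{b^{2}}{2} + \frac{b}{3}\right)$)
$E = - \frac{349}{6}$ ($E = -4 + \frac{\left(-5\right)^{2} \left(2 + 3 \left(-5\right)\right)}{6} = -4 + \frac{1}{6} \cdot 25 \left(2 - 15\right) = -4 + \frac{1}{6} \cdot 25 \left(-13\right) = -4 - \frac{325}{6} = - \frac{349}{6} \approx -58.167$)
$\frac{1 \cdot 11 E + 36868}{8297 + l{\left(120 \right)}} = \frac{1 \cdot 11 \left(- \frac{349}{6}\right) + 36868}{8297 - 192} = \frac{11 \left(- \frac{349}{6}\right) + 36868}{8297 - 192} = \frac{- \frac{3839}{6} + 36868}{8297 - 192} = \frac{217369}{6 \cdot 8105} = \frac{217369}{6} \cdot \frac{1}{8105} = \frac{217369}{48630}$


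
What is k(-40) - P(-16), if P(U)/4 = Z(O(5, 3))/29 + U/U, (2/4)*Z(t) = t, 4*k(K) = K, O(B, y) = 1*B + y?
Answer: -470/29 ≈ -16.207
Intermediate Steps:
O(B, y) = B + y
k(K) = K/4
Z(t) = 2*t
P(U) = 180/29 (P(U) = 4*((2*(5 + 3))/29 + U/U) = 4*((2*8)*(1/29) + 1) = 4*(16*(1/29) + 1) = 4*(16/29 + 1) = 4*(45/29) = 180/29)
k(-40) - P(-16) = (1/4)*(-40) - 1*180/29 = -10 - 180/29 = -470/29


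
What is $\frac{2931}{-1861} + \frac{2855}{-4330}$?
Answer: $- \frac{3600877}{1611626} \approx -2.2343$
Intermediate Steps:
$\frac{2931}{-1861} + \frac{2855}{-4330} = 2931 \left(- \frac{1}{1861}\right) + 2855 \left(- \frac{1}{4330}\right) = - \frac{2931}{1861} - \frac{571}{866} = - \frac{3600877}{1611626}$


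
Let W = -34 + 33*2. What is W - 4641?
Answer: -4609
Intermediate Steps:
W = 32 (W = -34 + 66 = 32)
W - 4641 = 32 - 4641 = -4609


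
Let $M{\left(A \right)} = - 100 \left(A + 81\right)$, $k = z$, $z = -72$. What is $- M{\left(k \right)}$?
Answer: $900$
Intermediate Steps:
$k = -72$
$M{\left(A \right)} = -8100 - 100 A$ ($M{\left(A \right)} = - 100 \left(81 + A\right) = -8100 - 100 A$)
$- M{\left(k \right)} = - (-8100 - -7200) = - (-8100 + 7200) = \left(-1\right) \left(-900\right) = 900$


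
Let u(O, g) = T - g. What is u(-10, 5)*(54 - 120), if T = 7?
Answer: -132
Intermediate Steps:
u(O, g) = 7 - g
u(-10, 5)*(54 - 120) = (7 - 1*5)*(54 - 120) = (7 - 5)*(-66) = 2*(-66) = -132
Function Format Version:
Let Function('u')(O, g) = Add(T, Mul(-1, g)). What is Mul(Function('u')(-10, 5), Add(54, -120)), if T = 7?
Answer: -132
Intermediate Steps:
Function('u')(O, g) = Add(7, Mul(-1, g))
Mul(Function('u')(-10, 5), Add(54, -120)) = Mul(Add(7, Mul(-1, 5)), Add(54, -120)) = Mul(Add(7, -5), -66) = Mul(2, -66) = -132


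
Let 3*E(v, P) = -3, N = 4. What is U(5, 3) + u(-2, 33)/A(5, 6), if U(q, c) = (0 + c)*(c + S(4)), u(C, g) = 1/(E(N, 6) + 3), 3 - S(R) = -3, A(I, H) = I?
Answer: 271/10 ≈ 27.100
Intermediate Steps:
S(R) = 6 (S(R) = 3 - 1*(-3) = 3 + 3 = 6)
E(v, P) = -1 (E(v, P) = (⅓)*(-3) = -1)
u(C, g) = ½ (u(C, g) = 1/(-1 + 3) = 1/2 = ½)
U(q, c) = c*(6 + c) (U(q, c) = (0 + c)*(c + 6) = c*(6 + c))
U(5, 3) + u(-2, 33)/A(5, 6) = 3*(6 + 3) + (½)/5 = 3*9 + (⅕)*(½) = 27 + ⅒ = 271/10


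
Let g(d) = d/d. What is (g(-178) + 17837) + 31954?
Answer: 49792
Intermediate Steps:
g(d) = 1
(g(-178) + 17837) + 31954 = (1 + 17837) + 31954 = 17838 + 31954 = 49792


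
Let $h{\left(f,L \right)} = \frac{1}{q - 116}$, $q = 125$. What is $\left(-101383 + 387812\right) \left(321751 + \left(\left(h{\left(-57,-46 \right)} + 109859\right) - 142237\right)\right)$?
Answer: $\frac{745963657582}{9} \approx 8.2885 \cdot 10^{10}$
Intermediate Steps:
$h{\left(f,L \right)} = \frac{1}{9}$ ($h{\left(f,L \right)} = \frac{1}{125 - 116} = \frac{1}{9}$)
$\left(-101383 + 387812\right) \left(321751 + \left(\left(h{\left(-57,-46 \right)} + 109859\right) - 142237\right)\right) = \left(-101383 + 387812\right) \left(321751 + \left(\left(\frac{1}{9} + 109859\right) - 142237\right)\right) = 286429 \left(321751 + \left(\frac{988732}{9} - 142237\right)\right) = 286429 \left(321751 - \frac{291401}{9}\right) = 286429 \cdot \frac{2604358}{9} = \frac{745963657582}{9}$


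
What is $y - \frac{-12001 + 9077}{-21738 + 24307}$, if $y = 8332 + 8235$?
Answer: $\frac{42563547}{2569} \approx 16568.0$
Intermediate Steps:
$y = 16567$
$y - \frac{-12001 + 9077}{-21738 + 24307} = 16567 - \frac{-12001 + 9077}{-21738 + 24307} = 16567 - - \frac{2924}{2569} = 16567 + \frac{2924}{2569} = \frac{42563547}{2569}$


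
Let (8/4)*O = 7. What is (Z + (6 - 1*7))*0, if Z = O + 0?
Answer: 0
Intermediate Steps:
O = 7/2 (O = (½)*7 = 7/2 ≈ 3.5000)
Z = 7/2 (Z = 7/2 + 0 = 7/2 ≈ 3.5000)
(Z + (6 - 1*7))*0 = (7/2 + (6 - 1*7))*0 = (7/2 + (6 - 7))*0 = (7/2 - 1)*0 = (5/2)*0 = 0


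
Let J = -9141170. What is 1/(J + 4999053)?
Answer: -1/4142117 ≈ -2.4142e-7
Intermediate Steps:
1/(J + 4999053) = 1/(-9141170 + 4999053) = 1/(-4142117) = -1/4142117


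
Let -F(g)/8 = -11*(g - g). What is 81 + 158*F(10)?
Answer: 81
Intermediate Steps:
F(g) = 0 (F(g) = -(-88)*(g - g) = -(-88)*0 = -8*0 = 0)
81 + 158*F(10) = 81 + 158*0 = 81 + 0 = 81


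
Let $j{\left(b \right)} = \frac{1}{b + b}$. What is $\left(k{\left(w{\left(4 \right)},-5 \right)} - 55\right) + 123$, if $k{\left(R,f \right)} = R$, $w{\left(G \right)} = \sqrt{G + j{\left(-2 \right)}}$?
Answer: $68 + \frac{\sqrt{15}}{2} \approx 69.937$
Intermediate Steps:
$j{\left(b \right)} = \frac{1}{2 b}$
$w{\left(G \right)} = \sqrt{- \frac{1}{4} + G}$ ($w{\left(G \right)} = \sqrt{G + \frac{1}{2 \left(-2\right)}} = \sqrt{G + \frac{1}{2} \left(- \frac{1}{2}\right)} = \sqrt{G - \frac{1}{4}} = \sqrt{- \frac{1}{4} + G}$)
$\left(k{\left(w{\left(4 \right)},-5 \right)} - 55\right) + 123 = \left(\frac{\sqrt{-1 + 4 \cdot 4}}{2} - 55\right) + 123 = \left(\frac{\sqrt{-1 + 16}}{2} - 55\right) + 123 = \left(\frac{\sqrt{15}}{2} - 55\right) + 123 = \left(-55 + \frac{\sqrt{15}}{2}\right) + 123 = 68 + \frac{\sqrt{15}}{2}$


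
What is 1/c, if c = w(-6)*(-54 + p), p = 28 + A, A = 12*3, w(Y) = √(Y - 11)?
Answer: -I*√17/170 ≈ -0.024254*I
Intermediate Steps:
w(Y) = √(-11 + Y)
A = 36
p = 64 (p = 28 + 36 = 64)
c = 10*I*√17 (c = √(-11 - 6)*(-54 + 64) = √(-17)*10 = (I*√17)*10 = 10*I*√17 ≈ 41.231*I)
1/c = 1/(10*I*√17) = -I*√17/170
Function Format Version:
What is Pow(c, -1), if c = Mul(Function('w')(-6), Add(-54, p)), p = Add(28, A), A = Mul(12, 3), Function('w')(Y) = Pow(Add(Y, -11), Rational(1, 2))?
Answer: Mul(Rational(-1, 170), I, Pow(17, Rational(1, 2))) ≈ Mul(-0.024254, I)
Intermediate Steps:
Function('w')(Y) = Pow(Add(-11, Y), Rational(1, 2))
A = 36
p = 64 (p = Add(28, 36) = 64)
c = Mul(10, I, Pow(17, Rational(1, 2))) (c = Mul(Pow(Add(-11, -6), Rational(1, 2)), Add(-54, 64)) = Mul(Pow(-17, Rational(1, 2)), 10) = Mul(Mul(I, Pow(17, Rational(1, 2))), 10) = Mul(10, I, Pow(17, Rational(1, 2))) ≈ Mul(41.231, I))
Pow(c, -1) = Pow(Mul(10, I, Pow(17, Rational(1, 2))), -1) = Mul(Rational(-1, 170), I, Pow(17, Rational(1, 2)))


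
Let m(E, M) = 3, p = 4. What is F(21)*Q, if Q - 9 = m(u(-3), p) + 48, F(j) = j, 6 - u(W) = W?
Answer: 1260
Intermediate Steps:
u(W) = 6 - W
Q = 60 (Q = 9 + (3 + 48) = 9 + 51 = 60)
F(21)*Q = 21*60 = 1260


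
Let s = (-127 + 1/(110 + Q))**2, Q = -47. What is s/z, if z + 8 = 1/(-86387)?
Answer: -112832000000/55978857 ≈ -2015.6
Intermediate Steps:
z = -691097/86387 (z = -8 + 1/(-86387) = -8 - 1/86387 = -691097/86387 ≈ -8.0000)
s = 64000000/3969 (s = (-127 + 1/(110 - 47))**2 = (-127 + 1/63)**2 = (-8000/63)**2 = 64000000/3969 ≈ 16125.)
s/z = 64000000/(3969*(-691097/86387)) = (64000000/3969)*(-86387/691097) = -112832000000/55978857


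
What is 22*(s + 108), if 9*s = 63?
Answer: 2530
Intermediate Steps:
s = 7 (s = (⅑)*63 = 7)
22*(s + 108) = 22*(7 + 108) = 22*115 = 2530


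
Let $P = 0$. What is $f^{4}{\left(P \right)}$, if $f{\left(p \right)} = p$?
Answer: $0$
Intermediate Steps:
$f^{4}{\left(P \right)} = 0^{4} = 0$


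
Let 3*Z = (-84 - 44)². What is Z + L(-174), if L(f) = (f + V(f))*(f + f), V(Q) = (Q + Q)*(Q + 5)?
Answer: -61201688/3 ≈ -2.0401e+7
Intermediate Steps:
V(Q) = 2*Q*(5 + Q) (V(Q) = (2*Q)*(5 + Q) = 2*Q*(5 + Q))
Z = 16384/3 (Z = (-84 - 44)²/3 = (⅓)*(-128)² = (⅓)*16384 = 16384/3 ≈ 5461.3)
L(f) = 2*f*(f + 2*f*(5 + f)) (L(f) = (f + 2*f*(5 + f))*(f + f) = (f + 2*f*(5 + f))*(2*f) = 2*f*(f + 2*f*(5 + f)))
Z + L(-174) = 16384/3 + (-174)²*(22 + 4*(-174)) = 16384/3 + 30276*(22 - 696) = 16384/3 + 30276*(-674) = 16384/3 - 20406024 = -61201688/3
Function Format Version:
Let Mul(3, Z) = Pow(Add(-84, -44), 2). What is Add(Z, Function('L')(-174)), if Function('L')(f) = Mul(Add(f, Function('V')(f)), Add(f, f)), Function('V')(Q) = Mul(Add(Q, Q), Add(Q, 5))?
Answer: Rational(-61201688, 3) ≈ -2.0401e+7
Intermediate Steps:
Function('V')(Q) = Mul(2, Q, Add(5, Q)) (Function('V')(Q) = Mul(Mul(2, Q), Add(5, Q)) = Mul(2, Q, Add(5, Q)))
Z = Rational(16384, 3) (Z = Mul(Rational(1, 3), Pow(Add(-84, -44), 2)) = Mul(Rational(1, 3), Pow(-128, 2)) = Mul(Rational(1, 3), 16384) = Rational(16384, 3) ≈ 5461.3)
Function('L')(f) = Mul(2, f, Add(f, Mul(2, f, Add(5, f)))) (Function('L')(f) = Mul(Add(f, Mul(2, f, Add(5, f))), Add(f, f)) = Mul(Add(f, Mul(2, f, Add(5, f))), Mul(2, f)) = Mul(2, f, Add(f, Mul(2, f, Add(5, f)))))
Add(Z, Function('L')(-174)) = Add(Rational(16384, 3), Mul(Pow(-174, 2), Add(22, Mul(4, -174)))) = Add(Rational(16384, 3), Mul(30276, Add(22, -696))) = Add(Rational(16384, 3), Mul(30276, -674)) = Add(Rational(16384, 3), -20406024) = Rational(-61201688, 3)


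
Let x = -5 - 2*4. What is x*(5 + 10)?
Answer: -195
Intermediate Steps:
x = -13 (x = -5 - 8 = -13)
x*(5 + 10) = -13*(5 + 10) = -13*15 = -195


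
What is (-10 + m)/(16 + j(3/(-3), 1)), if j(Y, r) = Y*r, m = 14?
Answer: 4/15 ≈ 0.26667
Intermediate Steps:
(-10 + m)/(16 + j(3/(-3), 1)) = (-10 + 14)/(16 + (3/(-3))*1) = 4/(16 + (3*(-⅓))*1) = 4/(16 - 1*1) = 4/(16 - 1) = 4/15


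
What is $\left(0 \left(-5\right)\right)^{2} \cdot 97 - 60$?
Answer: $-60$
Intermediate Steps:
$\left(0 \left(-5\right)\right)^{2} \cdot 97 - 60 = 0^{2} \cdot 97 - 60 = 0 \cdot 97 - 60 = 0 - 60 = -60$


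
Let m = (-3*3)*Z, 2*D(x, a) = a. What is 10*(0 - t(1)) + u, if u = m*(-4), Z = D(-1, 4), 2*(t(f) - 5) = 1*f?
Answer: 17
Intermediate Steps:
t(f) = 5 + f/2 (t(f) = 5 + (1*f)/2 = 5 + f/2)
D(x, a) = a/2
Z = 2 (Z = (½)*4 = 2)
m = -18 (m = -3*3*2 = -9*2 = -18)
u = 72 (u = -18*(-4) = 72)
10*(0 - t(1)) + u = 10*(0 - (5 + (½)*1)) + 72 = 10*(0 - (5 + ½)) + 72 = 10*(0 - 1*11/2) + 72 = 10*(0 - 11/2) + 72 = 10*(-11/2) + 72 = -55 + 72 = 17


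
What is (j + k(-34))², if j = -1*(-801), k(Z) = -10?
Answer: 625681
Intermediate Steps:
j = 801
(j + k(-34))² = (801 - 10)² = 791² = 625681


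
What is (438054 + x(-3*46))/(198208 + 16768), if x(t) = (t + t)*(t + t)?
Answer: 257115/107488 ≈ 2.3920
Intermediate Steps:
x(t) = 4*t² (x(t) = (2*t)*(2*t) = 4*t²)
(438054 + x(-3*46))/(198208 + 16768) = (438054 + 4*(-3*46)²)/(198208 + 16768) = (438054 + 4*(-138)²)/214976 = (438054 + 4*19044)*(1/214976) = (438054 + 76176)*(1/214976) = 514230*(1/214976) = 257115/107488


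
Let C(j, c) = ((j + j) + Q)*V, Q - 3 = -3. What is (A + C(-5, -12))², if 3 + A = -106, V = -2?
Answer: 7921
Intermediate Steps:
Q = 0 (Q = 3 - 3 = 0)
C(j, c) = -4*j (C(j, c) = ((j + j) + 0)*(-2) = (2*j + 0)*(-2) = (2*j)*(-2) = -4*j)
A = -109 (A = -3 - 106 = -109)
(A + C(-5, -12))² = (-109 - 4*(-5))² = (-109 + 20)² = (-89)² = 7921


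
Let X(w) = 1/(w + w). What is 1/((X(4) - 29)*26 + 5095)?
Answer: 4/17377 ≈ 0.00023019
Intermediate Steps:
X(w) = 1/(2*w)
1/((X(4) - 29)*26 + 5095) = 1/(((½)/4 - 29)*26 + 5095) = 1/(((½)*(¼) - 29)*26 + 5095) = 1/((⅛ - 29)*26 + 5095) = 1/(-231/8*26 + 5095) = 1/(-3003/4 + 5095) = 1/(17377/4) = 4/17377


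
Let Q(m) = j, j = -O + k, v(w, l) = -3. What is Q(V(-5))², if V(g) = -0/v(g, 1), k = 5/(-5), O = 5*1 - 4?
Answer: 4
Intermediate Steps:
O = 1 (O = 5 - 4 = 1)
k = -1 (k = 5*(-⅕) = -1)
j = -2 (j = -1*1 - 1 = -1 - 1 = -2)
V(g) = 0 (V(g) = -0/(-3) = -0*(-1)/3 = -1*0 = 0)
Q(m) = -2
Q(V(-5))² = (-2)² = 4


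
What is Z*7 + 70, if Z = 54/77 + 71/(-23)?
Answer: 13485/253 ≈ 53.300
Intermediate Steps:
Z = -4225/1771 (Z = 54*(1/77) + 71*(-1/23) = 54/77 - 71/23 = -4225/1771 ≈ -2.3857)
Z*7 + 70 = -4225/1771*7 + 70 = -4225/253 + 70 = 13485/253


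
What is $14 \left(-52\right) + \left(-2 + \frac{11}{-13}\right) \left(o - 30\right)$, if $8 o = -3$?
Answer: $- \frac{66721}{104} \approx -641.55$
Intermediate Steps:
$o = - \frac{3}{8}$ ($o = \frac{1}{8} \left(-3\right) = - \frac{3}{8} \approx -0.375$)
$14 \left(-52\right) + \left(-2 + \frac{11}{-13}\right) \left(o - 30\right) = 14 \left(-52\right) + \left(-2 + \frac{11}{-13}\right) \left(- \frac{3}{8} - 30\right) = -728 + \left(-2 + 11 \left(- \frac{1}{13}\right)\right) \left(- \frac{243}{8}\right) = -728 + \left(-2 - \frac{11}{13}\right) \left(- \frac{243}{8}\right) = -728 - - \frac{8991}{104} = -728 + \frac{8991}{104} = - \frac{66721}{104}$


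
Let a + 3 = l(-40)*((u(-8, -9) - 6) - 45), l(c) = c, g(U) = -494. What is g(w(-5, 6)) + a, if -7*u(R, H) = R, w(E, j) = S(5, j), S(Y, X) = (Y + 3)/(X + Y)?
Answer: 10481/7 ≈ 1497.3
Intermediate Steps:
S(Y, X) = (3 + Y)/(X + Y)
w(E, j) = 8/(5 + j) (w(E, j) = (3 + 5)/(j + 5) = 8/(5 + j))
u(R, H) = -R/7
a = 13939/7 (a = -3 - 40*((-1/7*(-8) - 6) - 45) = -3 - 40*((8/7 - 6) - 45) = -3 - 40*(-34/7 - 45) = -3 - 40*(-349/7) = -3 + 13960/7 = 13939/7 ≈ 1991.3)
g(w(-5, 6)) + a = -494 + 13939/7 = 10481/7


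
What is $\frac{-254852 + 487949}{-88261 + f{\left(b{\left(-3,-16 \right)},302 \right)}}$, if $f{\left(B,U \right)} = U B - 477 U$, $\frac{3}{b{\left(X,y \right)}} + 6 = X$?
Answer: $- \frac{699291}{697247} \approx -1.0029$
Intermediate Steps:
$b{\left(X,y \right)} = \frac{3}{-6 + X}$
$f{\left(B,U \right)} = - 477 U + B U$ ($f{\left(B,U \right)} = B U - 477 U = - 477 U + B U$)
$\frac{-254852 + 487949}{-88261 + f{\left(b{\left(-3,-16 \right)},302 \right)}} = \frac{-254852 + 487949}{-88261 + 302 \left(-477 + \frac{3}{-6 - 3}\right)} = \frac{233097}{-88261 + 302 \left(-477 + \frac{3}{-9}\right)} = \frac{233097}{-88261 + 302 \left(-477 + 3 \left(- \frac{1}{9}\right)\right)} = \frac{233097}{-88261 + 302 \left(-477 - \frac{1}{3}\right)} = \frac{233097}{-88261 + 302 \left(- \frac{1432}{3}\right)} = \frac{233097}{-88261 - \frac{432464}{3}} = \frac{233097}{- \frac{697247}{3}} = 233097 \left(- \frac{3}{697247}\right) = - \frac{699291}{697247}$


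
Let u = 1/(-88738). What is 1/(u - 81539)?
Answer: -88738/7235607783 ≈ -1.2264e-5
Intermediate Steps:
u = -1/88738 ≈ -1.1269e-5
1/(u - 81539) = 1/(-1/88738 - 81539) = 1/(-7235607783/88738) = -88738/7235607783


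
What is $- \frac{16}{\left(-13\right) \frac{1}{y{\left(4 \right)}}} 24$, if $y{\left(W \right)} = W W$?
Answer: $\frac{6144}{13} \approx 472.62$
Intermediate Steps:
$y{\left(W \right)} = W^{2}$
$- \frac{16}{\left(-13\right) \frac{1}{y{\left(4 \right)}}} 24 = - \frac{16}{\left(-13\right) \frac{1}{4^{2}}} \cdot 24 = - \frac{16}{\left(-13\right) \frac{1}{16}} \cdot 24 = - \frac{16}{- \frac{13}{16}} \cdot 24 = \left(-16\right) \left(- \frac{16}{13}\right) 24 = \frac{256}{13} \cdot 24 = \frac{6144}{13}$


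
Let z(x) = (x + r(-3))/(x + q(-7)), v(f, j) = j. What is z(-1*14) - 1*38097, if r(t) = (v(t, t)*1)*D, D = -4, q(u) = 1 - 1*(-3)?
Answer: -190484/5 ≈ -38097.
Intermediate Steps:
q(u) = 4 (q(u) = 1 + 3 = 4)
r(t) = -4*t (r(t) = (t*1)*(-4) = t*(-4) = -4*t)
z(x) = (12 + x)/(4 + x) (z(x) = (x - 4*(-3))/(x + 4) = (x + 12)/(4 + x) = (12 + x)/(4 + x))
z(-1*14) - 1*38097 = (12 - 1*14)/(4 - 1*14) - 1*38097 = (12 - 14)/(4 - 14) - 38097 = -2/(-10) - 38097 = -⅒*(-2) - 38097 = ⅕ - 38097 = -190484/5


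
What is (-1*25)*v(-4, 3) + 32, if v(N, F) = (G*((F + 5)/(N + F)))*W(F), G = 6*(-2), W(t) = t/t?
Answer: -2368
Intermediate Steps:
W(t) = 1
G = -12
v(N, F) = -12*(5 + F)/(F + N) (v(N, F) = -12*(F + 5)/(N + F)*1 = -12*(5 + F)/(F + N)*1 = -12*(5 + F)/(F + N))
(-1*25)*v(-4, 3) + 32 = (-1*25)*(12*(-5 - 1*3)/(3 - 4)) + 32 = -300*(-5 - 3)/(-1) + 32 = -300*(-1)*(-8) + 32 = -25*96 + 32 = -2400 + 32 = -2368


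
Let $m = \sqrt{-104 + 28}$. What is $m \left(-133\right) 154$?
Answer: $- 40964 i \sqrt{19} \approx - 1.7856 \cdot 10^{5} i$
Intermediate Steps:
$m = 2 i \sqrt{19}$ ($m = \sqrt{-76} = 2 i \sqrt{19} \approx 8.7178 i$)
$m \left(-133\right) 154 = 2 i \sqrt{19} \left(-133\right) 154 = - 266 i \sqrt{19} \cdot 154 = - 40964 i \sqrt{19}$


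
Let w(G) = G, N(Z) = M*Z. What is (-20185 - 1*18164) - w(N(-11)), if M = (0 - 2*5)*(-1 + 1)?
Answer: -38349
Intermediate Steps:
M = 0 (M = (0 - 10)*0 = -10*0 = 0)
N(Z) = 0 (N(Z) = 0*Z = 0)
(-20185 - 1*18164) - w(N(-11)) = (-20185 - 1*18164) - 1*0 = (-20185 - 18164) + 0 = -38349 + 0 = -38349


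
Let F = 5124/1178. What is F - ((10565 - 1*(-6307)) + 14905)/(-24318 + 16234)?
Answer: 916927/110732 ≈ 8.2806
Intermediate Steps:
F = 2562/589 (F = 5124*(1/1178) = 2562/589 ≈ 4.3497)
F - ((10565 - 1*(-6307)) + 14905)/(-24318 + 16234) = 2562/589 - ((10565 - 1*(-6307)) + 14905)/(-24318 + 16234) = 2562/589 - ((10565 + 6307) + 14905)/(-8084) = 2562/589 - (16872 + 14905)*(-1)/8084 = 2562/589 - 31777*(-1)/8084 = 2562/589 - 1*(-739/188) = 2562/589 + 739/188 = 916927/110732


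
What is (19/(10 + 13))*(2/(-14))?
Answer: -19/161 ≈ -0.11801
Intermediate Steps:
(19/(10 + 13))*(2/(-14)) = (19/23)*(2*(-1/14)) = ((1/23)*19)*(-⅐) = (19/23)*(-⅐) = -19/161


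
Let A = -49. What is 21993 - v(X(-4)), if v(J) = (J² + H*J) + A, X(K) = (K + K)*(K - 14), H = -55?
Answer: 9226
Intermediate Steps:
X(K) = 2*K*(-14 + K) (X(K) = (2*K)*(-14 + K) = 2*K*(-14 + K))
v(J) = -49 + J² - 55*J (v(J) = (J² - 55*J) - 49 = -49 + J² - 55*J)
21993 - v(X(-4)) = 21993 - (-49 + (2*(-4)*(-14 - 4))² - 110*(-4)*(-14 - 4)) = 21993 - (-49 + (2*(-4)*(-18))² - 110*(-4)*(-18)) = 21993 - (-49 + 144² - 55*144) = 21993 - (-49 + 20736 - 7920) = 21993 - 1*12767 = 21993 - 12767 = 9226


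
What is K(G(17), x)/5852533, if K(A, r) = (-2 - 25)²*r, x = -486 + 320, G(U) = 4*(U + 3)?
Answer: -121014/5852533 ≈ -0.020677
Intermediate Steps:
G(U) = 12 + 4*U (G(U) = 4*(3 + U) = 12 + 4*U)
x = -166
K(A, r) = 729*r (K(A, r) = (-27)²*r = 729*r)
K(G(17), x)/5852533 = (729*(-166))/5852533 = -121014*1/5852533 = -121014/5852533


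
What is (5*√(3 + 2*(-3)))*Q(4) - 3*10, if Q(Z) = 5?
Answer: -30 + 25*I*√3 ≈ -30.0 + 43.301*I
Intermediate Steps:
(5*√(3 + 2*(-3)))*Q(4) - 3*10 = (5*√(3 + 2*(-3)))*5 - 3*10 = (5*√(3 - 6))*5 - 30 = (5*√(-3))*5 - 30 = (5*(I*√3))*5 - 30 = (5*I*√3)*5 - 30 = 25*I*√3 - 30 = -30 + 25*I*√3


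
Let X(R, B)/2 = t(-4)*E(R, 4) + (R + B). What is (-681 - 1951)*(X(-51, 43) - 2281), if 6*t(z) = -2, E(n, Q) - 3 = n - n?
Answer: 6050968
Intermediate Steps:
E(n, Q) = 3 (E(n, Q) = 3 + (n - n) = 3 + 0 = 3)
t(z) = -1/3 (t(z) = (1/6)*(-2) = -1/3)
X(R, B) = -2 + 2*B + 2*R (X(R, B) = 2*(-1/3*3 + (R + B)) = 2*(-1 + (B + R)) = 2*(-1 + B + R) = -2 + 2*B + 2*R)
(-681 - 1951)*(X(-51, 43) - 2281) = (-681 - 1951)*((-2 + 2*43 + 2*(-51)) - 2281) = -2632*((-2 + 86 - 102) - 2281) = -2632*(-18 - 2281) = -2632*(-2299) = 6050968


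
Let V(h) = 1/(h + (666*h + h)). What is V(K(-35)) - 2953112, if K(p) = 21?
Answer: -41426255135/14028 ≈ -2.9531e+6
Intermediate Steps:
V(h) = 1/(668*h) (V(h) = 1/(h + 667*h) = 1/(668*h))
V(K(-35)) - 2953112 = (1/668)/21 - 2953112 = (1/668)*(1/21) - 2953112 = 1/14028 - 2953112 = -41426255135/14028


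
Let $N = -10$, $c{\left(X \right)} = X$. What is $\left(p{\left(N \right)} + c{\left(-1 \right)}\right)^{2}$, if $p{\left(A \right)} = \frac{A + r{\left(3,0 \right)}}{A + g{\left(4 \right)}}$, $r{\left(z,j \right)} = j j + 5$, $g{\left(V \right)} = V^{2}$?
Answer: $\frac{121}{36} \approx 3.3611$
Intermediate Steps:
$r{\left(z,j \right)} = 5 + j^{2}$ ($r{\left(z,j \right)} = j^{2} + 5 = 5 + j^{2}$)
$p{\left(A \right)} = \frac{5 + A}{16 + A}$ ($p{\left(A \right)} = \frac{A + \left(5 + 0^{2}\right)}{A + 4^{2}} = \frac{A + \left(5 + 0\right)}{A + 16} = \frac{A + 5}{16 + A} = \frac{5 + A}{16 + A}$)
$\left(p{\left(N \right)} + c{\left(-1 \right)}\right)^{2} = \left(\frac{5 - 10}{16 - 10} - 1\right)^{2} = \left(\frac{1}{6} \left(-5\right) - 1\right)^{2} = \left(- \frac{5}{6} - 1\right)^{2} = \left(- \frac{11}{6}\right)^{2} = \frac{121}{36}$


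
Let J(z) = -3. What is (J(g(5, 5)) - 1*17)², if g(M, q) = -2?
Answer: 400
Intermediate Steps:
(J(g(5, 5)) - 1*17)² = (-3 - 1*17)² = (-3 - 17)² = (-20)² = 400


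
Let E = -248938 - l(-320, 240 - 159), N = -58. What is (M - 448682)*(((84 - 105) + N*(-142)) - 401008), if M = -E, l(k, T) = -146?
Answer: 78515392770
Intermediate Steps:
E = -248792 (E = -248938 - 1*(-146) = -248938 + 146 = -248792)
M = 248792 (M = -1*(-248792) = 248792)
(M - 448682)*(((84 - 105) + N*(-142)) - 401008) = (248792 - 448682)*(((84 - 105) - 58*(-142)) - 401008) = -199890*((-21 + 8236) - 401008) = -199890*(8215 - 401008) = -199890*(-392793) = 78515392770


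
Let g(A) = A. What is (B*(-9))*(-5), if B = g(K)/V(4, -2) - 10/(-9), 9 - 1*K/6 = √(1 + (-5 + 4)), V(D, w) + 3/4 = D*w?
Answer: -1594/7 ≈ -227.71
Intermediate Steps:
V(D, w) = -¾ + D*w
K = 54 (K = 54 - 6*√(1 + (-5 + 4)) = 54 - 6*√(1 - 1) = 54 - 6*√0 = 54 - 6*0 = 54 + 0 = 54)
B = -1594/315 (B = 54/(-¾ + 4*(-2)) - 10/(-9) = 54/(-¾ - 8) - 10*(-⅑) = 54/(-35/4) + 10/9 = 54*(-4/35) + 10/9 = -216/35 + 10/9 = -1594/315 ≈ -5.0603)
(B*(-9))*(-5) = -1594/315*(-9)*(-5) = (1594/35)*(-5) = -1594/7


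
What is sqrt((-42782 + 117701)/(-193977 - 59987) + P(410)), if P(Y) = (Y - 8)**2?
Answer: sqrt(2605767358189467)/126982 ≈ 402.00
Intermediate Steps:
P(Y) = (-8 + Y)**2
sqrt((-42782 + 117701)/(-193977 - 59987) + P(410)) = sqrt((-42782 + 117701)/(-193977 - 59987) + (-8 + 410)**2) = sqrt(74919/(-253964) + 402**2) = sqrt(74919*(-1/253964) + 161604) = sqrt(-74919/253964 + 161604) = sqrt(41041523337/253964) = sqrt(2605767358189467)/126982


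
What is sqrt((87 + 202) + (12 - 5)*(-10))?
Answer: sqrt(219) ≈ 14.799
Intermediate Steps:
sqrt((87 + 202) + (12 - 5)*(-10)) = sqrt(289 + 7*(-10)) = sqrt(289 - 70) = sqrt(219)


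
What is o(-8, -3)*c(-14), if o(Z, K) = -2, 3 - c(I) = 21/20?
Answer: -39/10 ≈ -3.9000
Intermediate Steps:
c(I) = 39/20 (c(I) = 3 - 21/20 = 39/20)
o(-8, -3)*c(-14) = -2*39/20 = -39/10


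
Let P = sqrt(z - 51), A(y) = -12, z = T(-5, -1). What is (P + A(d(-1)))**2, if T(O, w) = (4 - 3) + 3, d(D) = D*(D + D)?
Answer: (12 - I*sqrt(47))**2 ≈ 97.0 - 164.54*I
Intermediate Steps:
d(D) = 2*D**2 (d(D) = D*(2*D) = 2*D**2)
T(O, w) = 4 (T(O, w) = 1 + 3 = 4)
z = 4
P = I*sqrt(47) (P = sqrt(4 - 51) = sqrt(-47) = I*sqrt(47) ≈ 6.8557*I)
(P + A(d(-1)))**2 = (I*sqrt(47) - 12)**2 = (-12 + I*sqrt(47))**2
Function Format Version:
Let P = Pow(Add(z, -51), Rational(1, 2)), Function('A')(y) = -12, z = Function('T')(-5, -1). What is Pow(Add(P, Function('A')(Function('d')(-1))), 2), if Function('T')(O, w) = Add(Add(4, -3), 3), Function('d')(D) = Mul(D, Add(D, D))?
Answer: Pow(Add(12, Mul(-1, I, Pow(47, Rational(1, 2)))), 2) ≈ Add(97.000, Mul(-164.54, I))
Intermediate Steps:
Function('d')(D) = Mul(2, Pow(D, 2)) (Function('d')(D) = Mul(D, Mul(2, D)) = Mul(2, Pow(D, 2)))
Function('T')(O, w) = 4 (Function('T')(O, w) = Add(1, 3) = 4)
z = 4
P = Mul(I, Pow(47, Rational(1, 2))) (P = Pow(Add(4, -51), Rational(1, 2)) = Pow(-47, Rational(1, 2)) = Mul(I, Pow(47, Rational(1, 2))) ≈ Mul(6.8557, I))
Pow(Add(P, Function('A')(Function('d')(-1))), 2) = Pow(Add(Mul(I, Pow(47, Rational(1, 2))), -12), 2) = Pow(Add(-12, Mul(I, Pow(47, Rational(1, 2)))), 2)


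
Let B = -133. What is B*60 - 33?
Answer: -8013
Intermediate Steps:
B*60 - 33 = -133*60 - 33 = -7980 - 33 = -8013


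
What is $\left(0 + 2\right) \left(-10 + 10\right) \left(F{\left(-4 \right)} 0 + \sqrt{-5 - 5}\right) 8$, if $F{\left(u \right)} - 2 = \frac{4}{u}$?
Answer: $0$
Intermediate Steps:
$F{\left(u \right)} = 2 + \frac{4}{u}$
$\left(0 + 2\right) \left(-10 + 10\right) \left(F{\left(-4 \right)} 0 + \sqrt{-5 - 5}\right) 8 = \left(0 + 2\right) \left(-10 + 10\right) \left(\left(2 + \frac{4}{-4}\right) 0 + \sqrt{-5 - 5}\right) 8 = 2 \cdot 0 \left(\left(2 + 4 \left(- \frac{1}{4}\right)\right) 0 + \sqrt{-10}\right) 8 = 0 \left(\left(2 - 1\right) 0 + i \sqrt{10}\right) 8 = 0 \left(1 \cdot 0 + i \sqrt{10}\right) 8 = 0 \left(0 + i \sqrt{10}\right) 8 = 0 i \sqrt{10} \cdot 8 = 0 \cdot 8 = 0$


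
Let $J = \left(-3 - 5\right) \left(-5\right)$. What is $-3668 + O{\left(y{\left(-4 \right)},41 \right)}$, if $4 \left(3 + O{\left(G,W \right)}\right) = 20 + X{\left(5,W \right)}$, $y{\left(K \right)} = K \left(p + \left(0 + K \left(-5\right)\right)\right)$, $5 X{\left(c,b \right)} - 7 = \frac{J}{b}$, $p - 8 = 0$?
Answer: $- \frac{3005793}{820} \approx -3665.6$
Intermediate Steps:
$p = 8$ ($p = 8 + 0 = 8$)
$J = 40$ ($J = \left(-8\right) \left(-5\right) = 40$)
$X{\left(c,b \right)} = \frac{7}{5} + \frac{8}{b}$ ($X{\left(c,b \right)} = \frac{7}{5} + \frac{40 \frac{1}{b}}{5} = \frac{7}{5} + \frac{8}{b}$)
$y{\left(K \right)} = K \left(8 - 5 K\right)$ ($y{\left(K \right)} = K \left(8 + \left(0 + K \left(-5\right)\right)\right) = K \left(8 + \left(0 - 5 K\right)\right) = K \left(8 - 5 K\right)$)
$O{\left(G,W \right)} = \frac{47}{20} + \frac{2}{W}$ ($O{\left(G,W \right)} = -3 + \frac{20 + \left(\frac{7}{5} + \frac{8}{W}\right)}{4} = -3 + \frac{\frac{107}{5} + \frac{8}{W}}{4} = -3 + \left(\frac{107}{20} + \frac{2}{W}\right) = \frac{47}{20} + \frac{2}{W}$)
$-3668 + O{\left(y{\left(-4 \right)},41 \right)} = -3668 + \left(\frac{47}{20} + \frac{2}{41}\right) = -3668 + \frac{1967}{820} = - \frac{3005793}{820}$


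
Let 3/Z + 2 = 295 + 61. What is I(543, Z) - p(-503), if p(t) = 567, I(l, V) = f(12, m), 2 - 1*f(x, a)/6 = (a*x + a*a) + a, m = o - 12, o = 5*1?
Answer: -303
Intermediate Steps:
o = 5
m = -7 (m = 5 - 12 = -7)
Z = 1/118 (Z = 3/(-2 + (295 + 61)) = 3/(-2 + 356) = 3/354 = 3*(1/354) = 1/118 ≈ 0.0084746)
f(x, a) = 12 - 6*a - 6*a**2 - 6*a*x (f(x, a) = 12 - 6*((a*x + a*a) + a) = 12 - 6*((a*x + a**2) + a) = 12 - 6*((a**2 + a*x) + a) = 12 - 6*(a + a**2 + a*x) = 12 + (-6*a - 6*a**2 - 6*a*x) = 12 - 6*a - 6*a**2 - 6*a*x)
I(l, V) = 264 (I(l, V) = 12 - 6*(-7) - 6*(-7)**2 - 6*(-7)*12 = 12 + 42 - 6*49 + 504 = 12 + 42 - 294 + 504 = 264)
I(543, Z) - p(-503) = 264 - 1*567 = 264 - 567 = -303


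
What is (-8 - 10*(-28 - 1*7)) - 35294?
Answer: -34952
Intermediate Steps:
(-8 - 10*(-28 - 1*7)) - 35294 = (-8 - 10*(-28 - 7)) - 35294 = (-8 - 10*(-35)) - 35294 = (-8 + 350) - 35294 = 342 - 35294 = -34952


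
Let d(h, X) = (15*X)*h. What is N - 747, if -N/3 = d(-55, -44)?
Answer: -109647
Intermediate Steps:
d(h, X) = 15*X*h
N = -108900 (N = -45*(-44)*(-55) = -3*36300 = -108900)
N - 747 = -108900 - 747 = -109647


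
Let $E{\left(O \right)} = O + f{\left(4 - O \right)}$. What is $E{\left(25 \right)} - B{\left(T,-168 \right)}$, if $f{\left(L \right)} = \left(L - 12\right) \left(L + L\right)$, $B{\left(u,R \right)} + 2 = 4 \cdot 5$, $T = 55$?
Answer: $1393$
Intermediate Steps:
$B{\left(u,R \right)} = 18$ ($B{\left(u,R \right)} = -2 + 4 \cdot 5 = -2 + 20 = 18$)
$f{\left(L \right)} = 2 L \left(-12 + L\right)$ ($f{\left(L \right)} = \left(-12 + L\right) 2 L = 2 L \left(-12 + L\right)$)
$E{\left(O \right)} = O + 2 \left(-8 - O\right) \left(4 - O\right)$ ($E{\left(O \right)} = O + 2 \left(4 - O\right) \left(-12 - \left(-4 + O\right)\right) = O + 2 \left(4 - O\right) \left(-8 - O\right) = O + 2 \left(-8 - O\right) \left(4 - O\right)$)
$E{\left(25 \right)} - B{\left(T,-168 \right)} = \left(25 + 2 \left(-4 + 25\right) \left(8 + 25\right)\right) - 18 = \left(25 + 2 \cdot 21 \cdot 33\right) - 18 = \left(25 + 1386\right) - 18 = 1411 - 18 = 1393$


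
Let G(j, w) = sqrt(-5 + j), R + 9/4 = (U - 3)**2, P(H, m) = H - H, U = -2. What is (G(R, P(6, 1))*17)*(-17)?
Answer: -289*sqrt(71)/2 ≈ -1217.6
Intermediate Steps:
P(H, m) = 0
R = 91/4 (R = -9/4 + (-2 - 3)**2 = -9/4 + (-5)**2 = -9/4 + 25 = 91/4 ≈ 22.750)
(G(R, P(6, 1))*17)*(-17) = (sqrt(-5 + 91/4)*17)*(-17) = (sqrt(71/4)*17)*(-17) = ((sqrt(71)/2)*17)*(-17) = (17*sqrt(71)/2)*(-17) = -289*sqrt(71)/2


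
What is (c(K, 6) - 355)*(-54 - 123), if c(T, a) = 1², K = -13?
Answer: 62658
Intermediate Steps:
c(T, a) = 1
(c(K, 6) - 355)*(-54 - 123) = (1 - 355)*(-54 - 123) = -354*(-177) = 62658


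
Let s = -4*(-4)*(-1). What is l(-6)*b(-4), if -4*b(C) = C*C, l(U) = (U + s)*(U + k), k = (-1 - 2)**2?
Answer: 264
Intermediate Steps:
k = 9 (k = (-3)**2 = 9)
s = -16 (s = 16*(-1) = -16)
l(U) = (-16 + U)*(9 + U) (l(U) = (U - 16)*(U + 9) = (-16 + U)*(9 + U))
b(C) = -C**2/4 (b(C) = -C*C/4 = -C**2/4)
l(-6)*b(-4) = (-144 + (-6)**2 - 7*(-6))*(-1/4*(-4)**2) = (-144 + 36 + 42)*(-1/4*16) = -66*(-4) = 264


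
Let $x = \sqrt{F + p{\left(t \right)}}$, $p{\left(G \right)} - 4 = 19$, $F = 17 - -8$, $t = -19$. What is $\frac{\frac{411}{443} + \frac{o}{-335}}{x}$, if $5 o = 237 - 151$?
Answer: $\frac{650327 \sqrt{3}}{8904300} \approx 0.1265$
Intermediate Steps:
$F = 25$ ($F = 17 + 8 = 25$)
$p{\left(G \right)} = 23$ ($p{\left(G \right)} = 4 + 19 = 23$)
$o = \frac{86}{5}$ ($o = \frac{237 - 151}{5} = \frac{1}{5} \cdot 86 = \frac{86}{5} \approx 17.2$)
$x = 4 \sqrt{3}$ ($x = \sqrt{25 + 23} = \sqrt{48} = 4 \sqrt{3} \approx 6.9282$)
$\frac{\frac{411}{443} + \frac{o}{-335}}{x} = \frac{\frac{411}{443} + \frac{86}{5 \left(-335\right)}}{4 \sqrt{3}} = \left(411 \cdot \frac{1}{443} + \frac{86}{5} \left(- \frac{1}{335}\right)\right) \frac{\sqrt{3}}{12} = \left(\frac{411}{443} - \frac{86}{1675}\right) \frac{\sqrt{3}}{12} = \frac{650327 \frac{\sqrt{3}}{12}}{742025} = \frac{650327 \sqrt{3}}{8904300}$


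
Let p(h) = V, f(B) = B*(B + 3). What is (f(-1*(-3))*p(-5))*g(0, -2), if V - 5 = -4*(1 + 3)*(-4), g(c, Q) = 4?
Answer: 4968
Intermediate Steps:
f(B) = B*(3 + B)
V = 69 (V = 5 - 4*(1 + 3)*(-4) = 5 - 4*4*(-4) = 5 - 16*(-4) = 5 + 64 = 69)
p(h) = 69
(f(-1*(-3))*p(-5))*g(0, -2) = (((-1*(-3))*(3 - 1*(-3)))*69)*4 = ((3*(3 + 3))*69)*4 = ((3*6)*69)*4 = (18*69)*4 = 1242*4 = 4968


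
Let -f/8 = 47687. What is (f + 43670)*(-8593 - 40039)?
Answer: 16429154032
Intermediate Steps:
f = -381496 (f = -8*47687 = -381496)
(f + 43670)*(-8593 - 40039) = (-381496 + 43670)*(-8593 - 40039) = -337826*(-48632) = 16429154032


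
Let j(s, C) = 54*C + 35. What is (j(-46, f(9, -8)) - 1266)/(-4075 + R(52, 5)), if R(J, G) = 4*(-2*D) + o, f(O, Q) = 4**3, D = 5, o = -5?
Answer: -445/824 ≈ -0.54005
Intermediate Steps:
f(O, Q) = 64
R(J, G) = -45 (R(J, G) = 4*(-2*5) - 5 = 4*(-10) - 5 = -40 - 5 = -45)
j(s, C) = 35 + 54*C
(j(-46, f(9, -8)) - 1266)/(-4075 + R(52, 5)) = ((35 + 54*64) - 1266)/(-4075 - 45) = ((35 + 3456) - 1266)/(-4120) = (3491 - 1266)*(-1/4120) = 2225*(-1/4120) = -445/824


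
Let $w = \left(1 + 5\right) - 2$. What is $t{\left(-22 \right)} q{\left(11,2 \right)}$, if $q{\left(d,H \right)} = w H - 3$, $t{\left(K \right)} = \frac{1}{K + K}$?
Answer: $- \frac{5}{44} \approx -0.11364$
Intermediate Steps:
$t{\left(K \right)} = \frac{1}{2 K}$
$w = 4$ ($w = 6 - 2 = 4$)
$q{\left(d,H \right)} = -3 + 4 H$ ($q{\left(d,H \right)} = 4 H - 3 = -3 + 4 H$)
$t{\left(-22 \right)} q{\left(11,2 \right)} = \frac{1}{2 \left(-22\right)} \left(-3 + 4 \cdot 2\right) = \frac{1}{2} \left(- \frac{1}{22}\right) \left(-3 + 8\right) = \left(- \frac{1}{44}\right) 5 = - \frac{5}{44}$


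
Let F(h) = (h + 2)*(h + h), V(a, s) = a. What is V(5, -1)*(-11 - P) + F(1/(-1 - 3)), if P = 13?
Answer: -967/8 ≈ -120.88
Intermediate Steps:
F(h) = 2*h*(2 + h) (F(h) = (2 + h)*(2*h) = 2*h*(2 + h))
V(5, -1)*(-11 - P) + F(1/(-1 - 3)) = 5*(-11 - 1*13) + 2*(2 + 1/(-1 - 3))/(-1 - 3) = 5*(-11 - 13) + 2*(2 + 1/(-4))/(-4) = 5*(-24) + 2*(-¼)*(2 - ¼) = -120 + 2*(-¼)*(7/4) = -120 - 7/8 = -967/8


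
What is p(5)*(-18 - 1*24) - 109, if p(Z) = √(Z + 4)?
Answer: -235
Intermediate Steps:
p(Z) = √(4 + Z)
p(5)*(-18 - 1*24) - 109 = √(4 + 5)*(-18 - 1*24) - 109 = √9*(-18 - 24) - 109 = 3*(-42) - 109 = -126 - 109 = -235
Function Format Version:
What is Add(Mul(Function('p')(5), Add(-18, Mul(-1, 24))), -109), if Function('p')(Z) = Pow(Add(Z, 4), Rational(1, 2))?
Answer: -235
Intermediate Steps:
Function('p')(Z) = Pow(Add(4, Z), Rational(1, 2))
Add(Mul(Function('p')(5), Add(-18, Mul(-1, 24))), -109) = Add(Mul(Pow(Add(4, 5), Rational(1, 2)), Add(-18, Mul(-1, 24))), -109) = Add(Mul(Pow(9, Rational(1, 2)), Add(-18, -24)), -109) = Add(Mul(3, -42), -109) = Add(-126, -109) = -235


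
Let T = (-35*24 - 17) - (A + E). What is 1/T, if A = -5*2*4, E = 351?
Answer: -1/1168 ≈ -0.00085616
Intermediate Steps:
A = -40 (A = -10*4 = -40)
T = -1168 (T = (-35*24 - 17) - (-40 + 351) = (-840 - 17) - 1*311 = -857 - 311 = -1168)
1/T = 1/(-1168) = -1/1168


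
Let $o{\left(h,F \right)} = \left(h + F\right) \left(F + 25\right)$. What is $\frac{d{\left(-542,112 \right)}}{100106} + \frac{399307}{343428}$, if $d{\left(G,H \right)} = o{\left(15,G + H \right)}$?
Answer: $\frac{48847343821}{17189601684} \approx 2.8417$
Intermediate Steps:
$o{\left(h,F \right)} = \left(25 + F\right) \left(F + h\right)$ ($o{\left(h,F \right)} = \left(F + h\right) \left(25 + F\right) = \left(25 + F\right) \left(F + h\right)$)
$d{\left(G,H \right)} = 375 + \left(G + H\right)^{2} + 40 G + 40 H$ ($d{\left(G,H \right)} = \left(G + H\right)^{2} + 25 \left(G + H\right) + 25 \cdot 15 + \left(G + H\right) 15 = \left(G + H\right)^{2} + \left(25 G + 25 H\right) + 375 + \left(15 G + 15 H\right) = 375 + \left(G + H\right)^{2} + 40 G + 40 H$)
$\frac{d{\left(-542,112 \right)}}{100106} + \frac{399307}{343428} = \frac{375 + \left(-542 + 112\right)^{2} + 40 \left(-542\right) + 40 \cdot 112}{100106} + \frac{399307}{343428} = \left(375 + \left(-430\right)^{2} - 21680 + 4480\right) \frac{1}{100106} + 399307 \cdot \frac{1}{343428} = \left(375 + 184900 - 21680 + 4480\right) \frac{1}{100106} + \frac{399307}{343428} = 168075 \cdot \frac{1}{100106} + \frac{399307}{343428} = \frac{168075}{100106} + \frac{399307}{343428} = \frac{48847343821}{17189601684}$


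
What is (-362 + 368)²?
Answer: 36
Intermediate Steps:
(-362 + 368)² = 6² = 36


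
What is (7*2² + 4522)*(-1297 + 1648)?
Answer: 1597050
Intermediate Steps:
(7*2² + 4522)*(-1297 + 1648) = (7*4 + 4522)*351 = (28 + 4522)*351 = 4550*351 = 1597050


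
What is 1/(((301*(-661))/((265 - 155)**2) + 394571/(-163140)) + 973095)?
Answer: 24674925/24010580732792 ≈ 1.0277e-6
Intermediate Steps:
1/(((301*(-661))/((265 - 155)**2) + 394571/(-163140)) + 973095) = 1/((-198961/(110**2) + 394571*(-1/163140)) + 973095) = 1/((-198961/12100 - 394571/163140) + 973095) = 1/(-465410083/24674925 + 973095) = 1/(24010580732792/24674925) = 24674925/24010580732792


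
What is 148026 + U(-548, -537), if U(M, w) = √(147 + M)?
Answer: 148026 + I*√401 ≈ 1.4803e+5 + 20.025*I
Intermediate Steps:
148026 + U(-548, -537) = 148026 + √(147 - 548) = 148026 + √(-401) = 148026 + I*√401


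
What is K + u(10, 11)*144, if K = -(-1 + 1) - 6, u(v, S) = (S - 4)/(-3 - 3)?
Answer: -174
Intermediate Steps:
u(v, S) = ⅔ - S/6 (u(v, S) = (-4 + S)/(-6) = (-4 + S)*(-⅙) = ⅔ - S/6)
K = -6 (K = -1*0 - 6 = 0 - 6 = -6)
K + u(10, 11)*144 = -6 + (⅔ - ⅙*11)*144 = -6 + (⅔ - 11/6)*144 = -6 - 7/6*144 = -6 - 168 = -174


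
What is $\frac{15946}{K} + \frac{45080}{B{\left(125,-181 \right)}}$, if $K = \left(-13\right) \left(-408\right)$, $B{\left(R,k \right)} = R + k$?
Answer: $- \frac{125111}{156} \approx -801.99$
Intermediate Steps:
$K = 5304$
$\frac{15946}{K} + \frac{45080}{B{\left(125,-181 \right)}} = \frac{15946}{5304} + \frac{45080}{125 - 181} = 15946 \cdot \frac{1}{5304} + \frac{45080}{-56} = \frac{469}{156} + 45080 \left(- \frac{1}{56}\right) = \frac{469}{156} - 805 = - \frac{125111}{156}$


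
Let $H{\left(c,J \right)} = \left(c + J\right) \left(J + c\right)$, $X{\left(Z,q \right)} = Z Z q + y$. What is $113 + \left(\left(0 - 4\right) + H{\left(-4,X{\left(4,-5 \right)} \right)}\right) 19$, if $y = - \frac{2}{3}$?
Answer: $\frac{1226137}{9} \approx 1.3624 \cdot 10^{5}$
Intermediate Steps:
$y = - \frac{2}{3}$ ($y = \left(-2\right) \frac{1}{3} = - \frac{2}{3} \approx -0.66667$)
$X{\left(Z,q \right)} = - \frac{2}{3} + q Z^{2}$ ($X{\left(Z,q \right)} = Z Z q - \frac{2}{3} = Z^{2} q - \frac{2}{3} = q Z^{2} - \frac{2}{3} = - \frac{2}{3} + q Z^{2}$)
$H{\left(c,J \right)} = \left(J + c\right)^{2}$ ($H{\left(c,J \right)} = \left(J + c\right) \left(J + c\right) = \left(J + c\right)^{2}$)
$113 + \left(\left(0 - 4\right) + H{\left(-4,X{\left(4,-5 \right)} \right)}\right) 19 = 113 + \left(\left(0 - 4\right) + \left(\left(- \frac{2}{3} - 5 \cdot 4^{2}\right) - 4\right)^{2}\right) 19 = 113 + \left(-4 + \left(\left(- \frac{2}{3} - 80\right) - 4\right)^{2}\right) 19 = 113 + \left(-4 + \left(- \frac{242}{3} - 4\right)^{2}\right) 19 = 113 + \left(-4 + \left(- \frac{254}{3}\right)^{2}\right) 19 = 113 + \left(-4 + \frac{64516}{9}\right) 19 = 113 + \frac{64480}{9} \cdot 19 = 113 + \frac{1225120}{9} = \frac{1226137}{9}$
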